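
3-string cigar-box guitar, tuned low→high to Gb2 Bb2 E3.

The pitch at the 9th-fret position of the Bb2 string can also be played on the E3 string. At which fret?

Fret 9 on Bb2 is MIDI 46 + 9 = 55 (G3). On the E3 string (open MIDI 52), that pitch is 55 − 52 = fret 3.

3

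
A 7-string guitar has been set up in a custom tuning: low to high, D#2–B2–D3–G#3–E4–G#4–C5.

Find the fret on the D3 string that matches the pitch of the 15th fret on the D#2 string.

Fret 15 on D#2 is MIDI 39 + 15 = 54 (F#3). On the D3 string (open MIDI 50), that pitch is 54 − 50 = fret 4.

4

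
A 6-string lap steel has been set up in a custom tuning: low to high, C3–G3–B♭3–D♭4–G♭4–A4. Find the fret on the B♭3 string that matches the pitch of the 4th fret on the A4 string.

15

Fret 4 on A4 is MIDI 69 + 4 = 73 (D♭5). On the B♭3 string (open MIDI 58), that pitch is 73 − 58 = fret 15.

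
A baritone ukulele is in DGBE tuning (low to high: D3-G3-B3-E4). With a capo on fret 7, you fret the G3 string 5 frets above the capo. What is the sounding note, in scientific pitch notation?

G4

The capo raises the open G3 by 7 semitones to D4; fretting 5 more gives G3 + 7 + 5 = G3 + 12 semitones = G4.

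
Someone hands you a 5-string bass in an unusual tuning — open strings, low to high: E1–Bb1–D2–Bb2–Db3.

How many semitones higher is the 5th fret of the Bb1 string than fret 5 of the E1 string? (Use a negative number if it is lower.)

6 semitones

Bb1 at fret 5 → Eb2 (MIDI 39); E1 at fret 5 → A1 (MIDI 33).
39 − 33 = 6, so the two pitches are 6 semitones apart.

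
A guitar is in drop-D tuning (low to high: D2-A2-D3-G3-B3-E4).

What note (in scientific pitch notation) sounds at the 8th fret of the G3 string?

G3 is MIDI 55. Adding 8 gives 63, which is D#4.
(Equivalently spelled Eb4.)

D#4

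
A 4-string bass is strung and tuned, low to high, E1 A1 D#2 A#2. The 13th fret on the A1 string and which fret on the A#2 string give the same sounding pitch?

A1 at fret 13 is A1 + 13 semitones = A#2.
The open A#2 string is 13 semitones above the open A1, so the same pitch on the A#2 string lies at fret 13 − 13 = 0.

0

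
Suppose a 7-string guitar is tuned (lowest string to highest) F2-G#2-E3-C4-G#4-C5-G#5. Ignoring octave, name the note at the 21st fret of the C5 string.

A

The open C5 string plus 21 semitones: C–C#–D–D#–…–G–G#–A.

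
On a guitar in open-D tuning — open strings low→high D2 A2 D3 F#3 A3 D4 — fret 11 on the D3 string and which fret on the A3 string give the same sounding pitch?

4

Fret 11 on D3 is MIDI 50 + 11 = 61 (C#4). On the A3 string (open MIDI 57), that pitch is 61 − 57 = fret 4.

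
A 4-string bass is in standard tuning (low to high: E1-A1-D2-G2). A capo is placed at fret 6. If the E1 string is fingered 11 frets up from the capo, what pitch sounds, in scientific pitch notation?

The capo raises the open E1 by 6 semitones to A♯1; fretting 11 more gives E1 + 6 + 11 = E1 + 17 semitones = A2.

A2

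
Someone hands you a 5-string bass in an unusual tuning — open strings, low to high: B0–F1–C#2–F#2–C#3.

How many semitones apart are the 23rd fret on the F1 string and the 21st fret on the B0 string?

8 semitones

F1 at fret 23 → E3 (MIDI 52); B0 at fret 21 → G#2 (MIDI 44).
52 − 44 = 8, so the two pitches are 8 semitones apart, with E3 the higher.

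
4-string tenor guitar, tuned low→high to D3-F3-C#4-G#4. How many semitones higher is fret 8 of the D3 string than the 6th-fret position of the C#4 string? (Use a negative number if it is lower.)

-9 semitones

D3 at fret 8 → A#3 (MIDI 58); C#4 at fret 6 → G4 (MIDI 67).
58 − 67 = -9, so the two pitches are 9 semitones apart.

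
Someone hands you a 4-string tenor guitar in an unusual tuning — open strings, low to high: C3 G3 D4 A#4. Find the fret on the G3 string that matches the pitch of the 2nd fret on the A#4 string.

17

Fret 2 on A#4 is MIDI 70 + 2 = 72 (C5). On the G3 string (open MIDI 55), that pitch is 72 − 55 = fret 17.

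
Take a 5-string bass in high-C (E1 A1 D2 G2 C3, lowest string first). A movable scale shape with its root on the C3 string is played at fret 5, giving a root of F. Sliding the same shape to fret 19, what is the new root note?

Moving from fret 5 to fret 19 shifts the root by 14 semitones.
F up 14 semitones is G.

G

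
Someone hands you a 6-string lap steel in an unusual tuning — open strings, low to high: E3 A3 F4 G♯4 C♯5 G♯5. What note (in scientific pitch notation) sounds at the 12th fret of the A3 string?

The open A3 string plus 12 semitones: A–A#–B–C–…–G–G#–A.
The walk passes from B into C once, so the octave number goes from 3 to 4.

A4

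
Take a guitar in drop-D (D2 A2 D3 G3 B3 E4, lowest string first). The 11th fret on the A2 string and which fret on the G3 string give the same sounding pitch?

1

Fret 11 on A2 is MIDI 45 + 11 = 56 (G♯3). On the G3 string (open MIDI 55), that pitch is 56 − 55 = fret 1.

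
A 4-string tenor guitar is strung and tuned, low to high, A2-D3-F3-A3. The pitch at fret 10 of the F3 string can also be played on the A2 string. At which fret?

Fret 10 on F3 is MIDI 53 + 10 = 63 (Eb4). On the A2 string (open MIDI 45), that pitch is 63 − 45 = fret 18.

18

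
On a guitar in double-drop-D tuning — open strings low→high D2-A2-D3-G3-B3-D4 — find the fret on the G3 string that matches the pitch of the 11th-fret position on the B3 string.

15

B3 at fret 11 is B3 + 11 semitones = A#4.
The open G3 string is 4 semitones below the open B3, so the same pitch on the G3 string lies at fret 11 + 4 = 15.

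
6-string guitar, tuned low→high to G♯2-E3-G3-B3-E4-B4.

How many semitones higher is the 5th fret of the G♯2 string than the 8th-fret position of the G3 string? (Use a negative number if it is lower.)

G♯2 at fret 5 → C♯3 (MIDI 49); G3 at fret 8 → D♯4 (MIDI 63).
49 − 63 = -14, so the two pitches are 14 semitones apart.

-14 semitones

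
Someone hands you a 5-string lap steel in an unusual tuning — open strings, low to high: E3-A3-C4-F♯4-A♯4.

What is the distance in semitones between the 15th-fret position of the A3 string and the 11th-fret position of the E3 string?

A3 at fret 15 → C5 (MIDI 72); E3 at fret 11 → D♯4 (MIDI 63).
72 − 63 = 9, so the two pitches are 9 semitones apart, with C5 the higher.

9 semitones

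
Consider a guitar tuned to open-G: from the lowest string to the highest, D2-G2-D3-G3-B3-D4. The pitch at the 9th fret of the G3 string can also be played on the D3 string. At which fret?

Fret 9 on G3 is MIDI 55 + 9 = 64 (E4). On the D3 string (open MIDI 50), that pitch is 64 − 50 = fret 14.

14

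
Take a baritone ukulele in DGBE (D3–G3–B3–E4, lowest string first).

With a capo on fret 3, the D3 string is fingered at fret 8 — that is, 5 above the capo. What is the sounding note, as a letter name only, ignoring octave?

The capo raises the open D3 by 3 semitones to F3; fretting 5 more gives D3 + 3 + 5 = D3 + 8 semitones, landing on A♯.

A♯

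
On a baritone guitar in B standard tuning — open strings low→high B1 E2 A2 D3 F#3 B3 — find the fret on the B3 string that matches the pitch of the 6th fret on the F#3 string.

F#3 at fret 6 is F#3 + 6 semitones = C4.
The open B3 string is 5 semitones above the open F#3, so the same pitch on the B3 string lies at fret 6 − 5 = 1.

1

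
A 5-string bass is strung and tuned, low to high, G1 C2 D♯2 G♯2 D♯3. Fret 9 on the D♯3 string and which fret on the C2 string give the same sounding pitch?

D♯3 at fret 9 is D♯3 + 9 semitones = C4.
The open C2 string is 15 semitones below the open D♯3, so the same pitch on the C2 string lies at fret 9 + 15 = 24.

24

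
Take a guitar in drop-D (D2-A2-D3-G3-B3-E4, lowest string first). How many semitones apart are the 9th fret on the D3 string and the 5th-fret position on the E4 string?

D3 at fret 9 → B3 (MIDI 59); E4 at fret 5 → A4 (MIDI 69).
59 − 69 = -10, so the two pitches are 10 semitones apart, with A4 the higher.

10 semitones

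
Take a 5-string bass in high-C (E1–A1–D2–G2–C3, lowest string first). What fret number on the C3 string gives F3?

F3 is 5 semitones above the open C3 (C–C#–D–D#–E–F), so it sits at fret 5.

5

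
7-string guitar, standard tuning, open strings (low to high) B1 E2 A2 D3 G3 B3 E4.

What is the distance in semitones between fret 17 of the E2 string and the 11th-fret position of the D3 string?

4 semitones

E2 at fret 17 → A3 (MIDI 57); D3 at fret 11 → C♯4 (MIDI 61).
57 − 61 = -4, so the two pitches are 4 semitones apart, with C♯4 the higher.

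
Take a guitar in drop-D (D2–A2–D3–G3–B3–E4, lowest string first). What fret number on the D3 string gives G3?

G3 is 5 semitones above the open D3 (D–D#–E–F–F#–G), so it sits at fret 5.

5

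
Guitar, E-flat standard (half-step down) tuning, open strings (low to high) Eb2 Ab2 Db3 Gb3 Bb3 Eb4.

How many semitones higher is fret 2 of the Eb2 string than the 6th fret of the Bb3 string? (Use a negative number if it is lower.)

Eb2 at fret 2 → F2 (MIDI 41); Bb3 at fret 6 → E4 (MIDI 64).
41 − 64 = -23, so the two pitches are 23 semitones apart.

-23 semitones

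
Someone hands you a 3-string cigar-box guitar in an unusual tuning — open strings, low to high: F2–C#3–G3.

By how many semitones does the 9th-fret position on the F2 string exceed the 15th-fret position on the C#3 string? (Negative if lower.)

-14 semitones

F2 at fret 9 → D3 (MIDI 50); C#3 at fret 15 → E4 (MIDI 64).
50 − 64 = -14, so the two pitches are 14 semitones apart.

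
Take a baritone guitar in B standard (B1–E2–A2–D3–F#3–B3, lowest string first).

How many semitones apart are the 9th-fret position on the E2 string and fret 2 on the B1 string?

E2 at fret 9 → C#3 (MIDI 49); B1 at fret 2 → C#2 (MIDI 37).
49 − 37 = 12, so the two pitches are 12 semitones apart, with C#3 the higher.

12 semitones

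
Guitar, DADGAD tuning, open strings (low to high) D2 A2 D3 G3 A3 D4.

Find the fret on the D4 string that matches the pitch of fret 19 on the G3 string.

12

G3 at fret 19 is G3 + 19 semitones = D5.
The open D4 string is 7 semitones above the open G3, so the same pitch on the D4 string lies at fret 19 − 7 = 12.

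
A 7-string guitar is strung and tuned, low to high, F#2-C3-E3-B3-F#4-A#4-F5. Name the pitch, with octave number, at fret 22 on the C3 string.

The open C3 string plus 22 semitones: C–C#–D–D#–…–G#–A–A#.
The walk passes from B into C once, so the octave number goes from 3 to 4.

A#4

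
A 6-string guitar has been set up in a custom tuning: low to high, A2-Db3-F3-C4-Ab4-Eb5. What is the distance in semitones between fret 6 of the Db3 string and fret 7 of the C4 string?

Db3 at fret 6 → G3 (MIDI 55); C4 at fret 7 → G4 (MIDI 67).
55 − 67 = -12, so the two pitches are 12 semitones apart, with G4 the higher.

12 semitones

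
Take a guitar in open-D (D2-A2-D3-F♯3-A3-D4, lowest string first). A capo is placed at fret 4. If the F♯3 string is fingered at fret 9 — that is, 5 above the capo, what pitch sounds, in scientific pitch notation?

D♯4

The capo raises the open F♯3 by 4 semitones to A♯3; fretting 5 more gives F♯3 + 4 + 5 = F♯3 + 9 semitones = D♯4.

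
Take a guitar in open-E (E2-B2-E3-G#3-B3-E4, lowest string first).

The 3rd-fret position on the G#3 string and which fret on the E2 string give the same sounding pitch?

19

G#3 at fret 3 is G#3 + 3 semitones = B3.
The open E2 string is 16 semitones below the open G#3, so the same pitch on the E2 string lies at fret 3 + 16 = 19.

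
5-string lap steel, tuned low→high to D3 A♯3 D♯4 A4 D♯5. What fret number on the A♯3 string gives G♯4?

G♯4 is 10 semitones above the open A♯3 (A#–B–C–C#–…–F#–G–G#), so it sits at fret 10.

10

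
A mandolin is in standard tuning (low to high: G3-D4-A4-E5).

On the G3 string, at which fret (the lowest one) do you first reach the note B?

From G3, count semitones up the chromatic scale until reaching B: G–G#–A–A#–B — 4 steps.

4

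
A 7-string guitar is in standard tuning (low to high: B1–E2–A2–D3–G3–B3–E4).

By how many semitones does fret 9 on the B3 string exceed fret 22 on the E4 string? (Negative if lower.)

-18 semitones

B3 at fret 9 → G♯4 (MIDI 68); E4 at fret 22 → D6 (MIDI 86).
68 − 86 = -18, so the two pitches are 18 semitones apart.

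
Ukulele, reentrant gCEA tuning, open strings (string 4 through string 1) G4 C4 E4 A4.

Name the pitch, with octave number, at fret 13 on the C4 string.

C♯5

Each fret is one semitone, so C4 + 13 = C♯5.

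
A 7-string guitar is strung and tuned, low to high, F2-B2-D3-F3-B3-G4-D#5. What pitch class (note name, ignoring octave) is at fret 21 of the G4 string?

E

Each fret is one semitone, so G4 + 21 = E.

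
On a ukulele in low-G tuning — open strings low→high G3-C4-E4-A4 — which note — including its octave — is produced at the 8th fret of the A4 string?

Each fret is one semitone, so A4 + 8 = F5.

F5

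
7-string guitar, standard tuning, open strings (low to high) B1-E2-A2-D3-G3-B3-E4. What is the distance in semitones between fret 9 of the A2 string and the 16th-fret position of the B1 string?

A2 at fret 9 → F#3 (MIDI 54); B1 at fret 16 → D#3 (MIDI 51).
54 − 51 = 3, so the two pitches are 3 semitones apart, with F#3 the higher.

3 semitones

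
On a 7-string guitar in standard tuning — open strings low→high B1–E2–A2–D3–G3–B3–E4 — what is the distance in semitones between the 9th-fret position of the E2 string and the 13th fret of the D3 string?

14 semitones

E2 at fret 9 → C#3 (MIDI 49); D3 at fret 13 → D#4 (MIDI 63).
49 − 63 = -14, so the two pitches are 14 semitones apart, with D#4 the higher.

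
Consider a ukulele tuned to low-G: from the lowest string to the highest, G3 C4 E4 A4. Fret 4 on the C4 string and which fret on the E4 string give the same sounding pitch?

0

Fret 4 on C4 is MIDI 60 + 4 = 64 (E4). On the E4 string (open MIDI 64), that pitch is 64 − 64 = fret 0.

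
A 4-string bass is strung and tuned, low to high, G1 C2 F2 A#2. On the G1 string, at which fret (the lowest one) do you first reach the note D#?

8

From G1, count semitones up the chromatic scale until reaching D#: G–G#–A–A#–B–C–C#–D–D# — 8 steps.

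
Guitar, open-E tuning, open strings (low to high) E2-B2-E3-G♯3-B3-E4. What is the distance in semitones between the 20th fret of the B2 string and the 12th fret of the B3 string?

B2 at fret 20 → G4 (MIDI 67); B3 at fret 12 → B4 (MIDI 71).
67 − 71 = -4, so the two pitches are 4 semitones apart, with B4 the higher.

4 semitones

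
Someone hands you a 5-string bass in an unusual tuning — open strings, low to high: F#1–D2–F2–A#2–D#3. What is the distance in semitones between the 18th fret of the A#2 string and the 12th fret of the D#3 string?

A#2 at fret 18 → E4 (MIDI 64); D#3 at fret 12 → D#4 (MIDI 63).
64 − 63 = 1, so the two pitches are 1 semitone apart, with E4 the higher.

1 semitone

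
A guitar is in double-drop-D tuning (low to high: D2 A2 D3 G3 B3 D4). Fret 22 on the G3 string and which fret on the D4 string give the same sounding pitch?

G3 at fret 22 is G3 + 22 semitones = F5.
The open D4 string is 7 semitones above the open G3, so the same pitch on the D4 string lies at fret 22 − 7 = 15.

15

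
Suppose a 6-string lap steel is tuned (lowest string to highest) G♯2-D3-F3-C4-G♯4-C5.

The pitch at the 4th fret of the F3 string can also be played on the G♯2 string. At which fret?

13

F3 at fret 4 is F3 + 4 semitones = A3.
The open G♯2 string is 9 semitones below the open F3, so the same pitch on the G♯2 string lies at fret 4 + 9 = 13.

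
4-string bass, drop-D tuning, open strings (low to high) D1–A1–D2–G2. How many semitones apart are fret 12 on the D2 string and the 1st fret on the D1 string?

D2 at fret 12 → D3 (MIDI 50); D1 at fret 1 → D#1 (MIDI 27).
50 − 27 = 23, so the two pitches are 23 semitones apart, with D3 the higher.

23 semitones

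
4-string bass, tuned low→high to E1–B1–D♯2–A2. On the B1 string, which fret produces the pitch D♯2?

D♯2 is 4 semitones above the open B1 (B–C–C#–D–D#), so it sits at fret 4.

4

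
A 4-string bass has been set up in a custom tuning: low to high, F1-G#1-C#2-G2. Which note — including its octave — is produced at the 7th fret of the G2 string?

D3

G2 is MIDI 43. Adding 7 gives 50, which is D3.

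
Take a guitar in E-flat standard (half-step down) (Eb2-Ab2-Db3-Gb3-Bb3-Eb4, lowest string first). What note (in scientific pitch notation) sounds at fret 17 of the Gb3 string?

The open Gb3 string plus 17 semitones: Gb–G–Ab–A–…–A–Bb–B.
The walk passes from B into C once, so the octave number goes from 3 to 4.

B4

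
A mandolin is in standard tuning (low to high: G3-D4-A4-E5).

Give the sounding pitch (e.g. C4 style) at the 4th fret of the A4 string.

C#5

Each fret is one semitone, so A4 + 4 = C#5.
(Equivalently spelled Db5.)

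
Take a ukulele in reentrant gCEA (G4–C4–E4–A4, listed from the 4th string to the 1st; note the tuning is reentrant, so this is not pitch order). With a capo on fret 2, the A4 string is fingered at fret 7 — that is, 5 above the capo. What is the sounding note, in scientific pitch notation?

The capo raises the open A4 by 2 semitones to B4; fretting 5 more gives A4 + 2 + 5 = A4 + 7 semitones = E5.

E5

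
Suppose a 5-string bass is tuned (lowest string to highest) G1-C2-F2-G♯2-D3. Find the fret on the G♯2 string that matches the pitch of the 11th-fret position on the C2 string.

3

Fret 11 on C2 is MIDI 36 + 11 = 47 (B2). On the G♯2 string (open MIDI 44), that pitch is 47 − 44 = fret 3.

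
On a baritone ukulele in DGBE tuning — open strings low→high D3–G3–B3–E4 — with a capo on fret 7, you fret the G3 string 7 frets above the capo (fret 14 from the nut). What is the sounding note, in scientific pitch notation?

The capo raises the open G3 by 7 semitones to D4; fretting 7 more gives G3 + 7 + 7 = G3 + 14 semitones = A4.

A4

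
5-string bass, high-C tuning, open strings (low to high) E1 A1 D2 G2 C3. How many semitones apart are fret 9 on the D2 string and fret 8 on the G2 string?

D2 at fret 9 → B2 (MIDI 47); G2 at fret 8 → D♯3 (MIDI 51).
47 − 51 = -4, so the two pitches are 4 semitones apart, with D♯3 the higher.

4 semitones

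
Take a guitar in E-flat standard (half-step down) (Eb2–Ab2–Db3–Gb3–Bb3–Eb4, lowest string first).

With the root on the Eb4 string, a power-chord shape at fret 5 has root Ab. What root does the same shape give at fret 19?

Bb

Moving from fret 5 to fret 19 shifts the root by 14 semitones.
Ab up 14 semitones is Bb.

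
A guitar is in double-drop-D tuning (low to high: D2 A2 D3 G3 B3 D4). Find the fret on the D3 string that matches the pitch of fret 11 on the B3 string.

20

Fret 11 on B3 is MIDI 59 + 11 = 70 (A♯4). On the D3 string (open MIDI 50), that pitch is 70 − 50 = fret 20.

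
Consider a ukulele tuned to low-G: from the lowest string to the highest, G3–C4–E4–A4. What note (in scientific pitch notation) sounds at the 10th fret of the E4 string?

The open E4 string plus 10 semitones: E–F–F#–G–…–C–C#–D.
The walk passes from B into C once, so the octave number goes from 4 to 5.

D5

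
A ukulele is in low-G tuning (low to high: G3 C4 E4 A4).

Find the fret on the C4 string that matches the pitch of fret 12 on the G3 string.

G3 at fret 12 is G3 + 12 semitones = G4.
The open C4 string is 5 semitones above the open G3, so the same pitch on the C4 string lies at fret 12 − 5 = 7.

7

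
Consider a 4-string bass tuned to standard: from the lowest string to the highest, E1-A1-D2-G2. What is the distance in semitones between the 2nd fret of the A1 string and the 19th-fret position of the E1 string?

A1 at fret 2 → B1 (MIDI 35); E1 at fret 19 → B2 (MIDI 47).
35 − 47 = -12, so the two pitches are 12 semitones apart, with B2 the higher.

12 semitones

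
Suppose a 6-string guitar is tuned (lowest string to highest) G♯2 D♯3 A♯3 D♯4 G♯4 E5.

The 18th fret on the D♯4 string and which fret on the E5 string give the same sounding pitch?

5

Fret 18 on D♯4 is MIDI 63 + 18 = 81 (A5). On the E5 string (open MIDI 76), that pitch is 81 − 76 = fret 5.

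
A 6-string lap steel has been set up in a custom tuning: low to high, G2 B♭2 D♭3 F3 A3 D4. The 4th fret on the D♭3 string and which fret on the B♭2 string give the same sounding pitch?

7

D♭3 at fret 4 is D♭3 + 4 semitones = F3.
The open B♭2 string is 3 semitones below the open D♭3, so the same pitch on the B♭2 string lies at fret 4 + 3 = 7.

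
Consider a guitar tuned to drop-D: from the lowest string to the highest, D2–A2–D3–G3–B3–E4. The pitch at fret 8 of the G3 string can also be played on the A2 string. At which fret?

18

Fret 8 on G3 is MIDI 55 + 8 = 63 (D#4). On the A2 string (open MIDI 45), that pitch is 63 − 45 = fret 18.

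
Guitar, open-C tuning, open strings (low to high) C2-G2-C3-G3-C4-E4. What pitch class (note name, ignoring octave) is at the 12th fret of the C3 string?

C

Each fret is one semitone, so C3 + 12 = C.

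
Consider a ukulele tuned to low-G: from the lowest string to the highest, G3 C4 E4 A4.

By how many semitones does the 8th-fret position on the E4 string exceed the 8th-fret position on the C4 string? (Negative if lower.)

E4 at fret 8 → C5 (MIDI 72); C4 at fret 8 → G#4 (MIDI 68).
72 − 68 = 4, so the two pitches are 4 semitones apart.

4 semitones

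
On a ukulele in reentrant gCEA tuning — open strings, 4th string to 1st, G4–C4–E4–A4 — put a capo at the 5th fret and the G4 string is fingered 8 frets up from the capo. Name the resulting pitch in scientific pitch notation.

The capo raises the open G4 by 5 semitones to C5; fretting 8 more gives G4 + 5 + 8 = G4 + 13 semitones = G#5.
(Also written Ab.)

G#5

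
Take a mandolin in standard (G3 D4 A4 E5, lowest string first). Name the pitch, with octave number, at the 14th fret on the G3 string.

Each fret is one semitone, so G3 + 14 = A4.

A4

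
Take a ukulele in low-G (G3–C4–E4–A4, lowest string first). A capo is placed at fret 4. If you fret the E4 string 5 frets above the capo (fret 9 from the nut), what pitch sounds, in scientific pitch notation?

The capo raises the open E4 by 4 semitones to G♯4; fretting 5 more gives E4 + 4 + 5 = E4 + 9 semitones = C♯5.
(Also written D♭.)

C♯5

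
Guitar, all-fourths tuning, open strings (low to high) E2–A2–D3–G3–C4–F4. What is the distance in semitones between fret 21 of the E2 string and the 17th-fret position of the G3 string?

E2 at fret 21 → C#4 (MIDI 61); G3 at fret 17 → C5 (MIDI 72).
61 − 72 = -11, so the two pitches are 11 semitones apart, with C5 the higher.

11 semitones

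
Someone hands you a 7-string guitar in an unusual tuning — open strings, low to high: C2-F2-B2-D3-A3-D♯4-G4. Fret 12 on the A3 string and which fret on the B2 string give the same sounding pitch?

A3 at fret 12 is A3 + 12 semitones = A4.
The open B2 string is 10 semitones below the open A3, so the same pitch on the B2 string lies at fret 12 + 10 = 22.

22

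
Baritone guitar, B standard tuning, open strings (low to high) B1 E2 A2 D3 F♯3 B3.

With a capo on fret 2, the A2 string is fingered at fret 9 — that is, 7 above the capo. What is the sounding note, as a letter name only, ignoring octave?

F♯

The capo raises the open A2 by 2 semitones to B2; fretting 7 more gives A2 + 2 + 7 = A2 + 9 semitones, landing on F♯.
(Also written G♭.)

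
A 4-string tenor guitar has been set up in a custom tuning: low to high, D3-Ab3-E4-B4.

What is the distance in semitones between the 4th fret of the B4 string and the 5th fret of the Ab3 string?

B4 at fret 4 → Eb5 (MIDI 75); Ab3 at fret 5 → Db4 (MIDI 61).
75 − 61 = 14, so the two pitches are 14 semitones apart, with Eb5 the higher.

14 semitones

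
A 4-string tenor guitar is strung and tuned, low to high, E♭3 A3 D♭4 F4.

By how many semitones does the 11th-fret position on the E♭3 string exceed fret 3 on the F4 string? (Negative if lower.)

E♭3 at fret 11 → D4 (MIDI 62); F4 at fret 3 → A♭4 (MIDI 68).
62 − 68 = -6, so the two pitches are 6 semitones apart.

-6 semitones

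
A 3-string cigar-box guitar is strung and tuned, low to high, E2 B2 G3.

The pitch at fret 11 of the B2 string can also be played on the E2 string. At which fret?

B2 at fret 11 is B2 + 11 semitones = A♯3.
The open E2 string is 7 semitones below the open B2, so the same pitch on the E2 string lies at fret 11 + 7 = 18.

18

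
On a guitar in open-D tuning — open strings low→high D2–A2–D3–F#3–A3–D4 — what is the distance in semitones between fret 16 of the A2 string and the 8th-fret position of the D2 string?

15 semitones

A2 at fret 16 → C#4 (MIDI 61); D2 at fret 8 → A#2 (MIDI 46).
61 − 46 = 15, so the two pitches are 15 semitones apart, with C#4 the higher.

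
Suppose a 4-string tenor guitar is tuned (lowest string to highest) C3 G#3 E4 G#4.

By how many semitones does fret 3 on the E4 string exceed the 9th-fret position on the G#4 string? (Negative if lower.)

-10 semitones

E4 at fret 3 → G4 (MIDI 67); G#4 at fret 9 → F5 (MIDI 77).
67 − 77 = -10, so the two pitches are 10 semitones apart.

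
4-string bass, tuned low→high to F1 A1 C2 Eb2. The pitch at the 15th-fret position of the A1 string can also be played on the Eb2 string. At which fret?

9

Fret 15 on A1 is MIDI 33 + 15 = 48 (C3). On the Eb2 string (open MIDI 39), that pitch is 48 − 39 = fret 9.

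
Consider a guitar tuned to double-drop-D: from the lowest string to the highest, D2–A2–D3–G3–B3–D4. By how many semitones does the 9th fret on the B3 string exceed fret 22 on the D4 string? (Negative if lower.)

B3 at fret 9 → G♯4 (MIDI 68); D4 at fret 22 → C6 (MIDI 84).
68 − 84 = -16, so the two pitches are 16 semitones apart.

-16 semitones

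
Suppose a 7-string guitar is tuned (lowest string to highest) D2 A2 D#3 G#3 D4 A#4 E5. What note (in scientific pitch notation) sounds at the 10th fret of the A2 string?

The open A2 string plus 10 semitones: A–A#–B–C–…–F–F#–G.
The walk passes from B into C once, so the octave number goes from 2 to 3.

G3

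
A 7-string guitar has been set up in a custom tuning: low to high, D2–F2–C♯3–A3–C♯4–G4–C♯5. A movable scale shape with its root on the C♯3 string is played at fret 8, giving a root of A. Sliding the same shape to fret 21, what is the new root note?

Moving from fret 8 to fret 21 shifts the root by 13 semitones.
A up 13 semitones is A♯.

A♯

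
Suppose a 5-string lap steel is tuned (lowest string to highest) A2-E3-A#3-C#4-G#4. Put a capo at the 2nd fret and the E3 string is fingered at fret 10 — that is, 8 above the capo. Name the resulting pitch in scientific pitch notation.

The capo raises the open E3 by 2 semitones to F#3; fretting 8 more gives E3 + 2 + 8 = E3 + 10 semitones = D4.

D4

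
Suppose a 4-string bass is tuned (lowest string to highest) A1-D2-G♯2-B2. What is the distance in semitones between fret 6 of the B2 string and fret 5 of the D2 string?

B2 at fret 6 → F3 (MIDI 53); D2 at fret 5 → G2 (MIDI 43).
53 − 43 = 10, so the two pitches are 10 semitones apart, with F3 the higher.

10 semitones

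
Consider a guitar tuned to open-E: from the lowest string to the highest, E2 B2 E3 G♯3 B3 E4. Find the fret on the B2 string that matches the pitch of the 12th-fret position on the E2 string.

E2 at fret 12 is E2 + 12 semitones = E3.
The open B2 string is 7 semitones above the open E2, so the same pitch on the B2 string lies at fret 12 − 7 = 5.

5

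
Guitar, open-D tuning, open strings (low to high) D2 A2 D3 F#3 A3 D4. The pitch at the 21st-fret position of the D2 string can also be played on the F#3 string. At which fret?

5

D2 at fret 21 is D2 + 21 semitones = B3.
The open F#3 string is 16 semitones above the open D2, so the same pitch on the F#3 string lies at fret 21 − 16 = 5.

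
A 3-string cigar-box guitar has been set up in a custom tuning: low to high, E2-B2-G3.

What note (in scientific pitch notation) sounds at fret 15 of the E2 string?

E2 is MIDI 40. Adding 15 gives 55, which is G3.

G3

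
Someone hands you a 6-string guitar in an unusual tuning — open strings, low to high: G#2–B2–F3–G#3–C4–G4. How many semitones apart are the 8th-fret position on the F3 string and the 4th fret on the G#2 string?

13 semitones

F3 at fret 8 → C#4 (MIDI 61); G#2 at fret 4 → C3 (MIDI 48).
61 − 48 = 13, so the two pitches are 13 semitones apart, with C#4 the higher.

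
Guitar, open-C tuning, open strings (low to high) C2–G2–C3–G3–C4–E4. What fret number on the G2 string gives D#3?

8

D#3 is 8 semitones above the open G2 (G–G#–A–A#–B–C–C#–D–D#), so it sits at fret 8.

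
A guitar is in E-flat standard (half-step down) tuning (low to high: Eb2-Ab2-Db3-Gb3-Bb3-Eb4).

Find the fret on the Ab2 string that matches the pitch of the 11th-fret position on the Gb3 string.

21

Fret 11 on Gb3 is MIDI 54 + 11 = 65 (F4). On the Ab2 string (open MIDI 44), that pitch is 65 − 44 = fret 21.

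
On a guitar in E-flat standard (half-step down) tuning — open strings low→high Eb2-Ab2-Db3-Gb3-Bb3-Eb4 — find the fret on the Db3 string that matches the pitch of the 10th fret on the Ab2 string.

5

Ab2 at fret 10 is Ab2 + 10 semitones = Gb3.
The open Db3 string is 5 semitones above the open Ab2, so the same pitch on the Db3 string lies at fret 10 − 5 = 5.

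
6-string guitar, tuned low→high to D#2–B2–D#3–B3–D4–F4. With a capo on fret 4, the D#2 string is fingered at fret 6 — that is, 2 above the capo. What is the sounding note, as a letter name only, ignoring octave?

The capo raises the open D#2 by 4 semitones to G2; fretting 2 more gives D#2 + 4 + 2 = D#2 + 6 semitones, landing on A.

A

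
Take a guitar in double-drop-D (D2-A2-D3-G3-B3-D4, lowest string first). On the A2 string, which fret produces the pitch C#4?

C#4 is 16 semitones above the open A2 (A–A#–B–C–…–B–C–C#), so it sits at fret 16.

16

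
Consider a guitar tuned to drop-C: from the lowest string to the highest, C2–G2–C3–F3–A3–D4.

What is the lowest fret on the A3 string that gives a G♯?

From A3, count semitones up the chromatic scale until reaching G♯: A–A#–B–C–…–F#–G–G# — 11 steps.

11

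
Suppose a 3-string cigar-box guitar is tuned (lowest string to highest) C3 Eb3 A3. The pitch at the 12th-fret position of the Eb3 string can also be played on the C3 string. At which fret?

Fret 12 on Eb3 is MIDI 51 + 12 = 63 (Eb4). On the C3 string (open MIDI 48), that pitch is 63 − 48 = fret 15.

15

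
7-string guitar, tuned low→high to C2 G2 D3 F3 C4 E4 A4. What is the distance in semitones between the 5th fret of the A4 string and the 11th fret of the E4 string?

1 semitone

A4 at fret 5 → D5 (MIDI 74); E4 at fret 11 → E♭5 (MIDI 75).
74 − 75 = -1, so the two pitches are 1 semitone apart, with E♭5 the higher.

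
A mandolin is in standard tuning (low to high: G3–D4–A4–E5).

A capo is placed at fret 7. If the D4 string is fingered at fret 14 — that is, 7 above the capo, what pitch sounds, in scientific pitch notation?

E5

The capo raises the open D4 by 7 semitones to A4; fretting 7 more gives D4 + 7 + 7 = D4 + 14 semitones = E5.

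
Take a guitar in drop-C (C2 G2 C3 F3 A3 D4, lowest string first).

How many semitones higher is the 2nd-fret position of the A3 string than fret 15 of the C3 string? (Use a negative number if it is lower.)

A3 at fret 2 → B3 (MIDI 59); C3 at fret 15 → D#4 (MIDI 63).
59 − 63 = -4, so the two pitches are 4 semitones apart.

-4 semitones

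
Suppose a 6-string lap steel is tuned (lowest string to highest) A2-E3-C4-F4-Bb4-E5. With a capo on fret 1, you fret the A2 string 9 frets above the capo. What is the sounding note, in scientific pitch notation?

The capo raises the open A2 by 1 semitone to Bb2; fretting 9 more gives A2 + 1 + 9 = A2 + 10 semitones = G3.

G3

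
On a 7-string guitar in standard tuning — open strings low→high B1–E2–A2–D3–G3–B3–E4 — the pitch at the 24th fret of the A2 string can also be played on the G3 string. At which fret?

14

Fret 24 on A2 is MIDI 45 + 24 = 69 (A4). On the G3 string (open MIDI 55), that pitch is 69 − 55 = fret 14.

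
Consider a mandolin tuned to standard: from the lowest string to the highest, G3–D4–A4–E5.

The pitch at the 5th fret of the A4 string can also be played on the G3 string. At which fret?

Fret 5 on A4 is MIDI 69 + 5 = 74 (D5). On the G3 string (open MIDI 55), that pitch is 74 − 55 = fret 19.

19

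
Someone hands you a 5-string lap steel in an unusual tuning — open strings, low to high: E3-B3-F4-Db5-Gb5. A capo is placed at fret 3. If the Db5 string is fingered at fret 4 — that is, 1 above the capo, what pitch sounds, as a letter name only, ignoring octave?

The capo raises the open Db5 by 3 semitones to E5; fretting 1 more gives Db5 + 3 + 1 = Db5 + 4 semitones, landing on F.

F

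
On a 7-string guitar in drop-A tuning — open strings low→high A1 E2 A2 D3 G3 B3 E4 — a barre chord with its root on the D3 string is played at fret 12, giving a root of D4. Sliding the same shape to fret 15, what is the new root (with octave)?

Moving from fret 12 to fret 15 shifts the root by 3 semitones.
D4 up 3 semitones is F4.

F4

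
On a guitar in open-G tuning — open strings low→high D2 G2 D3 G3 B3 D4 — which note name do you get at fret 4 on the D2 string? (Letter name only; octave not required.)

F#

D2 is MIDI 38. Adding 4 gives 42; 42 mod 12 = 6, i.e. F#.
(Equivalently spelled Gb.)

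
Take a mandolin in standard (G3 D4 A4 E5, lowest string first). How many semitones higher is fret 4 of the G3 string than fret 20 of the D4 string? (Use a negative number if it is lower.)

-23 semitones

G3 at fret 4 → B3 (MIDI 59); D4 at fret 20 → A#5 (MIDI 82).
59 − 82 = -23, so the two pitches are 23 semitones apart.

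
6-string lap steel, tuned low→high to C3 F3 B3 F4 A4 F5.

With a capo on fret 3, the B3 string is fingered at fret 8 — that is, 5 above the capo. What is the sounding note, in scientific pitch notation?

G4

The capo raises the open B3 by 3 semitones to D4; fretting 5 more gives B3 + 3 + 5 = B3 + 8 semitones = G4.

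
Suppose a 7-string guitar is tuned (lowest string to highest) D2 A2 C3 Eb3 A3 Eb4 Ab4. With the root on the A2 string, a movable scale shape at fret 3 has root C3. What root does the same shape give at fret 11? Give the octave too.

Ab3

Moving from fret 3 to fret 11 shifts the root by 8 semitones.
C3 up 8 semitones is Ab3.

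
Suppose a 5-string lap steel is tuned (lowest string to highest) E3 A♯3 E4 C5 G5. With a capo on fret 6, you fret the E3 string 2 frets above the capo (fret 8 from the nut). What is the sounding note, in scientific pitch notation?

C4

The capo raises the open E3 by 6 semitones to A♯3; fretting 2 more gives E3 + 6 + 2 = E3 + 8 semitones = C4.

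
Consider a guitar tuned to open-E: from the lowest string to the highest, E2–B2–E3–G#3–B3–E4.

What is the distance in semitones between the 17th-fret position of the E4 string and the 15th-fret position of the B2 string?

19 semitones

E4 at fret 17 → A5 (MIDI 81); B2 at fret 15 → D4 (MIDI 62).
81 − 62 = 19, so the two pitches are 19 semitones apart, with A5 the higher.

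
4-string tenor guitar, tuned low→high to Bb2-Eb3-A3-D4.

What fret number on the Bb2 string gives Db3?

3

Db3 is 3 semitones above the open Bb2 (Bb–B–C–Db), so it sits at fret 3.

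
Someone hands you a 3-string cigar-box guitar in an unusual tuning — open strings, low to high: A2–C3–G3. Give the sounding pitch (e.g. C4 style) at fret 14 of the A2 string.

The open A2 string plus 14 semitones: A–Bb–B–C–…–A–Bb–B.
The walk passes from B into C once, so the octave number goes from 2 to 3.

B3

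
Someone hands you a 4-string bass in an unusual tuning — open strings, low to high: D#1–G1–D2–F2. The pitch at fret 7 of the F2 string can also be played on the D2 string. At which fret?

10

F2 at fret 7 is F2 + 7 semitones = C3.
The open D2 string is 3 semitones below the open F2, so the same pitch on the D2 string lies at fret 7 + 3 = 10.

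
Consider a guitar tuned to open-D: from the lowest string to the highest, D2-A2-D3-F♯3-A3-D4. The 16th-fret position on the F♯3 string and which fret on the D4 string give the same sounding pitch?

F♯3 at fret 16 is F♯3 + 16 semitones = A♯4.
The open D4 string is 8 semitones above the open F♯3, so the same pitch on the D4 string lies at fret 16 − 8 = 8.

8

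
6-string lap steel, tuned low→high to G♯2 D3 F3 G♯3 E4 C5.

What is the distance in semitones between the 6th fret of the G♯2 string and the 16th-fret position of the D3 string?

16 semitones

G♯2 at fret 6 → D3 (MIDI 50); D3 at fret 16 → F♯4 (MIDI 66).
50 − 66 = -16, so the two pitches are 16 semitones apart, with F♯4 the higher.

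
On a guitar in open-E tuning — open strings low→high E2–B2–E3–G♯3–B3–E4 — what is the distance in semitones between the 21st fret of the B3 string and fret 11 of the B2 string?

B3 at fret 21 → G♯5 (MIDI 80); B2 at fret 11 → A♯3 (MIDI 58).
80 − 58 = 22, so the two pitches are 22 semitones apart, with G♯5 the higher.

22 semitones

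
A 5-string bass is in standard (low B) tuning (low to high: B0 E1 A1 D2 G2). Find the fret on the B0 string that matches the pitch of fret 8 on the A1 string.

18

Fret 8 on A1 is MIDI 33 + 8 = 41 (F2). On the B0 string (open MIDI 23), that pitch is 41 − 23 = fret 18.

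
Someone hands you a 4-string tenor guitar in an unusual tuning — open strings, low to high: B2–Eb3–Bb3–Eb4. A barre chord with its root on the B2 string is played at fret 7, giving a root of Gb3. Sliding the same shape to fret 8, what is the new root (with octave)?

G3

Moving from fret 7 to fret 8 shifts the root by 1 semitone.
Gb3 up 1 semitone is G3.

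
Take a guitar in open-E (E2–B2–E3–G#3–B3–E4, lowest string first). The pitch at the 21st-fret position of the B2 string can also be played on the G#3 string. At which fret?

12

B2 at fret 21 is B2 + 21 semitones = G#4.
The open G#3 string is 9 semitones above the open B2, so the same pitch on the G#3 string lies at fret 21 − 9 = 12.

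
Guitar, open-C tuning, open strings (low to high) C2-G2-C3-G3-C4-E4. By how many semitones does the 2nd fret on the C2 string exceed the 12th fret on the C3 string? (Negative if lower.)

C2 at fret 2 → D2 (MIDI 38); C3 at fret 12 → C4 (MIDI 60).
38 − 60 = -22, so the two pitches are 22 semitones apart.

-22 semitones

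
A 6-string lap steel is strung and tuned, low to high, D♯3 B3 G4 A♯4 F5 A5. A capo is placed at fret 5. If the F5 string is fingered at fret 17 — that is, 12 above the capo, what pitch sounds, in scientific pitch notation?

The capo raises the open F5 by 5 semitones to A♯5; fretting 12 more gives F5 + 5 + 12 = F5 + 17 semitones = A♯6.
(Also written B♭.)

A♯6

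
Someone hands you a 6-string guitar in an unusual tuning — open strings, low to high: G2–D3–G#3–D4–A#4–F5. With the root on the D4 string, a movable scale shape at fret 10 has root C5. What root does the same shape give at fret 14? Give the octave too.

E5

Moving from fret 10 to fret 14 shifts the root by 4 semitones.
C5 up 4 semitones is E5.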